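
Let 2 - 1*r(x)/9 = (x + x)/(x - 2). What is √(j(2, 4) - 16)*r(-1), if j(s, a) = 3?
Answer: 12*I*√13 ≈ 43.267*I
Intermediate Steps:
r(x) = 18 - 18*x/(-2 + x) (r(x) = 18 - 9*(x + x)/(x - 2) = 18 - 9*2*x/(-2 + x) = 18 - 18*x/(-2 + x))
√(j(2, 4) - 16)*r(-1) = √(3 - 16)*(-36/(-2 - 1)) = √(-13)*(-36/(-3)) = (I*√13)*(-36*(-⅓)) = (I*√13)*12 = 12*I*√13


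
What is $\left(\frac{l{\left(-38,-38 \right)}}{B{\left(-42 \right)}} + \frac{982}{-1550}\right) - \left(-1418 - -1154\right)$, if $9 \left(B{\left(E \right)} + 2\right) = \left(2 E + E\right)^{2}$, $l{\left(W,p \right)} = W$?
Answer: $\frac{179805304}{682775} \approx 263.34$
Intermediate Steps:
$B{\left(E \right)} = -2 + E^{2}$ ($B{\left(E \right)} = -2 + \frac{\left(2 E + E\right)^{2}}{9} = -2 + \frac{\left(3 E\right)^{2}}{9} = -2 + \frac{9 E^{2}}{9} = -2 + E^{2}$)
$\left(\frac{l{\left(-38,-38 \right)}}{B{\left(-42 \right)}} + \frac{982}{-1550}\right) - \left(-1418 - -1154\right) = \left(- \frac{38}{-2 + \left(-42\right)^{2}} + \frac{982}{-1550}\right) - \left(-1418 - -1154\right) = \left(- \frac{38}{-2 + 1764} + 982 \left(- \frac{1}{1550}\right)\right) - \left(-1418 + 1154\right) = \left(- \frac{38}{1762} - \frac{491}{775}\right) - -264 = \left(\left(-38\right) \frac{1}{1762} - \frac{491}{775}\right) + 264 = \left(- \frac{19}{881} - \frac{491}{775}\right) + 264 = - \frac{447296}{682775} + 264 = \frac{179805304}{682775}$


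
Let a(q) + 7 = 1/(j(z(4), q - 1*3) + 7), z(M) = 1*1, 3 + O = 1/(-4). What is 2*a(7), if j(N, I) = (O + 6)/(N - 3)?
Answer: -614/45 ≈ -13.644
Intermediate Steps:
O = -13/4 (O = -3 + 1/(-4) = -3 + 1*(-¼) = -3 - ¼ = -13/4 ≈ -3.2500)
z(M) = 1
j(N, I) = 11/(4*(-3 + N)) (j(N, I) = (-13/4 + 6)/(N - 3) = 11/(4*(-3 + N)))
a(q) = -307/45 (a(q) = -7 + 1/(11/(4*(-3 + 1)) + 7) = -7 + 1/((11/4)/(-2) + 7) = -7 + 1/((11/4)*(-½) + 7) = -7 + 1/(-11/8 + 7) = -7 + 1/(45/8) = -7 + 8/45 = -307/45)
2*a(7) = 2*(-307/45) = -614/45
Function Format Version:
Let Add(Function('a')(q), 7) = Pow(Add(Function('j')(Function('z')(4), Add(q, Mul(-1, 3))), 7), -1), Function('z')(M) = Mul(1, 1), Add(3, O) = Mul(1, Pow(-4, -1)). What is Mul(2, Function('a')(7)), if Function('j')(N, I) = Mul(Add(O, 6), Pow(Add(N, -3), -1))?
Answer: Rational(-614, 45) ≈ -13.644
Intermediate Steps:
O = Rational(-13, 4) (O = Add(-3, Mul(1, Pow(-4, -1))) = Add(-3, Mul(1, Rational(-1, 4))) = Add(-3, Rational(-1, 4)) = Rational(-13, 4) ≈ -3.2500)
Function('z')(M) = 1
Function('j')(N, I) = Mul(Rational(11, 4), Pow(Add(-3, N), -1)) (Function('j')(N, I) = Mul(Add(Rational(-13, 4), 6), Pow(Add(N, -3), -1)) = Mul(Rational(11, 4), Pow(Add(-3, N), -1)))
Function('a')(q) = Rational(-307, 45) (Function('a')(q) = Add(-7, Pow(Add(Mul(Rational(11, 4), Pow(Add(-3, 1), -1)), 7), -1)) = Add(-7, Pow(Add(Mul(Rational(11, 4), Pow(-2, -1)), 7), -1)) = Add(-7, Pow(Add(Mul(Rational(11, 4), Rational(-1, 2)), 7), -1)) = Add(-7, Pow(Add(Rational(-11, 8), 7), -1)) = Add(-7, Pow(Rational(45, 8), -1)) = Add(-7, Rational(8, 45)) = Rational(-307, 45))
Mul(2, Function('a')(7)) = Mul(2, Rational(-307, 45)) = Rational(-614, 45)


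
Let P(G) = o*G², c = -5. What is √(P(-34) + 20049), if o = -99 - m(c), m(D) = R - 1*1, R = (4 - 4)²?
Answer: I*√93239 ≈ 305.35*I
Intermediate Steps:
R = 0 (R = 0² = 0)
m(D) = -1 (m(D) = 0 - 1*1 = 0 - 1 = -1)
o = -98 (o = -99 - 1*(-1) = -99 + 1 = -98)
P(G) = -98*G²
√(P(-34) + 20049) = √(-98*(-34)² + 20049) = √(-98*1156 + 20049) = √(-113288 + 20049) = √(-93239) = I*√93239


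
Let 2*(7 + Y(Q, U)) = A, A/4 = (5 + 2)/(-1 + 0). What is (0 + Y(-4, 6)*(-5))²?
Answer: 11025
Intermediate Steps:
A = -28 (A = 4*((5 + 2)/(-1 + 0)) = 4*(7/(-1)) = 4*(7*(-1)) = 4*(-7) = -28)
Y(Q, U) = -21 (Y(Q, U) = -7 + (½)*(-28) = -7 - 14 = -21)
(0 + Y(-4, 6)*(-5))² = (0 - 21*(-5))² = (0 + 105)² = 105² = 11025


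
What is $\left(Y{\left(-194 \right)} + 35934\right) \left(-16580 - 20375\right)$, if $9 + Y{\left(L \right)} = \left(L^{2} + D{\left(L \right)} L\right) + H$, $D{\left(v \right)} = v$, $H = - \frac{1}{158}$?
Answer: $- \frac{649267014375}{158} \approx -4.1093 \cdot 10^{9}$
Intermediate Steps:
$H = - \frac{1}{158}$ ($H = \left(-1\right) \frac{1}{158} = - \frac{1}{158} \approx -0.0063291$)
$Y{\left(L \right)} = - \frac{1423}{158} + 2 L^{2}$ ($Y{\left(L \right)} = -9 - \left(\frac{1}{158} - L^{2} - L L\right) = -9 + \left(\left(L^{2} + L^{2}\right) - \frac{1}{158}\right) = -9 + \left(2 L^{2} - \frac{1}{158}\right) = -9 + \left(- \frac{1}{158} + 2 L^{2}\right) = - \frac{1423}{158} + 2 L^{2}$)
$\left(Y{\left(-194 \right)} + 35934\right) \left(-16580 - 20375\right) = \left(\left(- \frac{1423}{158} + 2 \left(-194\right)^{2}\right) + 35934\right) \left(-16580 - 20375\right) = \left(\left(- \frac{1423}{158} + 2 \cdot 37636\right) + 35934\right) \left(-36955\right) = \left(\left(- \frac{1423}{158} + 75272\right) + 35934\right) \left(-36955\right) = \left(\frac{11891553}{158} + 35934\right) \left(-36955\right) = \frac{17569125}{158} \left(-36955\right) = - \frac{649267014375}{158}$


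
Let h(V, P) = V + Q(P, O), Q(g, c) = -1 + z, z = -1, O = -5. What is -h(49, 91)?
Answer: -47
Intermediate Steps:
Q(g, c) = -2 (Q(g, c) = -1 - 1 = -2)
h(V, P) = -2 + V (h(V, P) = V - 2 = -2 + V)
-h(49, 91) = -(-2 + 49) = -1*47 = -47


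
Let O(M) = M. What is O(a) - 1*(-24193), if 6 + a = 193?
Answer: 24380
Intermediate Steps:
a = 187 (a = -6 + 193 = 187)
O(a) - 1*(-24193) = 187 - 1*(-24193) = 187 + 24193 = 24380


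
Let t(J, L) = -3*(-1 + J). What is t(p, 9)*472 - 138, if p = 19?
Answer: -25626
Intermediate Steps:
t(J, L) = 3 - 3*J
t(p, 9)*472 - 138 = (3 - 3*19)*472 - 138 = (3 - 57)*472 - 138 = -54*472 - 138 = -25488 - 138 = -25626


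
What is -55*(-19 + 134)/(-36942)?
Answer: 6325/36942 ≈ 0.17121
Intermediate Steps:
-55*(-19 + 134)/(-36942) = -55*115*(-1/36942) = -6325*(-1/36942) = 6325/36942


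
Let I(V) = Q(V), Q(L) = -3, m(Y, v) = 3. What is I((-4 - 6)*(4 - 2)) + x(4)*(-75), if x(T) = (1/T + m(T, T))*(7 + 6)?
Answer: -12687/4 ≈ -3171.8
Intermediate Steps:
x(T) = 39 + 13/T (x(T) = (1/T + 3)*(7 + 6) = (3 + 1/T)*13 = 39 + 13/T)
I(V) = -3
I((-4 - 6)*(4 - 2)) + x(4)*(-75) = -3 + (39 + 13/4)*(-75) = -3 + (169/4)*(-75) = -3 - 12675/4 = -12687/4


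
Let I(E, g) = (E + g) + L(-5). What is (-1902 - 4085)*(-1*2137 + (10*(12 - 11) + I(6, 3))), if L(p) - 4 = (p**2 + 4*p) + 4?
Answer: 12602635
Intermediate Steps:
L(p) = 8 + p**2 + 4*p (L(p) = 4 + ((p**2 + 4*p) + 4) = 4 + (4 + p**2 + 4*p) = 8 + p**2 + 4*p)
I(E, g) = 13 + E + g (I(E, g) = (E + g) + (8 + (-5)**2 + 4*(-5)) = (E + g) + (8 + 25 - 20) = (E + g) + 13 = 13 + E + g)
(-1902 - 4085)*(-1*2137 + (10*(12 - 11) + I(6, 3))) = (-1902 - 4085)*(-1*2137 + (10*(12 - 11) + (13 + 6 + 3))) = -5987*(-2137 + (10*1 + 22)) = -5987*(-2137 + (10 + 22)) = -5987*(-2137 + 32) = -5987*(-2105) = 12602635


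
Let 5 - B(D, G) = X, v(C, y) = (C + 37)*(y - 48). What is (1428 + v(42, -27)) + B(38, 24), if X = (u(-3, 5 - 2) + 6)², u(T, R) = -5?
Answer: -4493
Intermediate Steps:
X = 1 (X = (-5 + 6)² = 1² = 1)
v(C, y) = (-48 + y)*(37 + C) (v(C, y) = (37 + C)*(-48 + y) = (-48 + y)*(37 + C))
B(D, G) = 4 (B(D, G) = 5 - 1*1 = 5 - 1 = 4)
(1428 + v(42, -27)) + B(38, 24) = (1428 + (-1776 - 48*42 + 37*(-27) + 42*(-27))) + 4 = (1428 + (-1776 - 2016 - 999 - 1134)) + 4 = (1428 - 5925) + 4 = -4497 + 4 = -4493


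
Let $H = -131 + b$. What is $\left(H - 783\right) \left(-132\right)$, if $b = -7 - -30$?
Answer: $117612$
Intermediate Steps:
$b = 23$ ($b = -7 + 30 = 23$)
$H = -108$ ($H = -131 + 23 = -108$)
$\left(H - 783\right) \left(-132\right) = \left(-108 - 783\right) \left(-132\right) = \left(-891\right) \left(-132\right) = 117612$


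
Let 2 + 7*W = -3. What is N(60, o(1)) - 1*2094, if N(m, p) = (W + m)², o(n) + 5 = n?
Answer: 69619/49 ≈ 1420.8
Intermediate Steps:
W = -5/7 (W = -2/7 + (⅐)*(-3) = -2/7 - 3/7 = -5/7 ≈ -0.71429)
o(n) = -5 + n
N(m, p) = (-5/7 + m)²
N(60, o(1)) - 1*2094 = (-5 + 7*60)²/49 - 1*2094 = (-5 + 420)²/49 - 2094 = (1/49)*415² - 2094 = (1/49)*172225 - 2094 = 172225/49 - 2094 = 69619/49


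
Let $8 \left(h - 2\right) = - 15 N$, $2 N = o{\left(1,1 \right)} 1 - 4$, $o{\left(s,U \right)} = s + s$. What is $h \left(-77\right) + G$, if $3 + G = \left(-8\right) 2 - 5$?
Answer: $- \frac{2579}{8} \approx -322.38$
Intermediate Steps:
$o{\left(s,U \right)} = 2 s$
$N = -1$ ($N = \frac{2 \cdot 1 \cdot 1 - 4}{2} = \frac{2 \cdot 1 - 4}{2} = \frac{2 - 4}{2} = \frac{1}{2} \left(-2\right) = -1$)
$G = -24$ ($G = -3 - 21 = -24$)
$h = \frac{31}{8}$ ($h = 2 + \frac{\left(-15\right) \left(-1\right)}{8} = 2 + \frac{1}{8} \cdot 15 = 2 + \frac{15}{8} = \frac{31}{8} \approx 3.875$)
$h \left(-77\right) + G = \frac{31}{8} \left(-77\right) - 24 = - \frac{2387}{8} - 24 = - \frac{2579}{8}$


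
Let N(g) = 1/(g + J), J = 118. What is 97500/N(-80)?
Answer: 3705000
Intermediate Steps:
N(g) = 1/(118 + g) (N(g) = 1/(g + 118) = 1/(118 + g))
97500/N(-80) = 97500/(1/(118 - 80)) = 97500/(1/38) = 97500*38 = 3705000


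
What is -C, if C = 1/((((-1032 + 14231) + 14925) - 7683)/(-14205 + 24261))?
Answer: -10056/20441 ≈ -0.49195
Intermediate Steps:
C = 10056/20441 (C = 1/(((13199 + 14925) - 7683)/10056) = 1/((28124 - 7683)*(1/10056)) = 1/(20441*(1/10056)) = 1/(20441/10056) = 10056/20441 ≈ 0.49195)
-C = -1*10056/20441 = -10056/20441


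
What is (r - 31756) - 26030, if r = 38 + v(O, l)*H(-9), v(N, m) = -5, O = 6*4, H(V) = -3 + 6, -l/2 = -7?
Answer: -57763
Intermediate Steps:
l = 14 (l = -2*(-7) = 14)
H(V) = 3
O = 24
r = 23 (r = 38 - 5*3 = 38 - 15 = 23)
(r - 31756) - 26030 = (23 - 31756) - 26030 = -31733 - 26030 = -57763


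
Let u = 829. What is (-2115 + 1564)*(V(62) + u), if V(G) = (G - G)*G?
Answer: -456779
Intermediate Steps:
V(G) = 0 (V(G) = 0*G = 0)
(-2115 + 1564)*(V(62) + u) = (-2115 + 1564)*(0 + 829) = -551*829 = -456779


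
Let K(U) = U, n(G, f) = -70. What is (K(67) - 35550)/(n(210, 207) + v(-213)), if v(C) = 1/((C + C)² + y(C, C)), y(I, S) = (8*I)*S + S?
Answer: 19310380845/38095049 ≈ 506.90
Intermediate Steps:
y(I, S) = S + 8*I*S (y(I, S) = 8*I*S + S = S + 8*I*S)
v(C) = 1/(4*C² + C*(1 + 8*C)) (v(C) = 1/((C + C)² + C*(1 + 8*C)) = 1/((2*C)² + C*(1 + 8*C)) = 1/(4*C² + C*(1 + 8*C)))
(K(67) - 35550)/(n(210, 207) + v(-213)) = (67 - 35550)/(-70 + 1/((-213)*(1 + 12*(-213)))) = -35483/(-70 - 1/(213*(1 - 2556))) = -35483/(-70 - 1/213/(-2555)) = -35483/(-70 - 1/213*(-1/2555)) = -35483/(-70 + 1/544215) = -35483/(-38095049/544215) = -35483*(-544215/38095049) = 19310380845/38095049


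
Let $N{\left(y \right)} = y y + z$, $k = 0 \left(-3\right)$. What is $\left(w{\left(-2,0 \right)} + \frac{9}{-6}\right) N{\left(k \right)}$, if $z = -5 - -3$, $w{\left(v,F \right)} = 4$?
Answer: $-5$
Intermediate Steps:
$k = 0$
$z = -2$ ($z = -5 + 3 = -2$)
$N{\left(y \right)} = -2 + y^{2}$ ($N{\left(y \right)} = y y - 2 = y^{2} - 2 = -2 + y^{2}$)
$\left(w{\left(-2,0 \right)} + \frac{9}{-6}\right) N{\left(k \right)} = \left(4 + \frac{9}{-6}\right) \left(-2 + 0^{2}\right) = \left(4 + 9 \left(- \frac{1}{6}\right)\right) \left(-2 + 0\right) = \left(4 - \frac{3}{2}\right) \left(-2\right) = \frac{5}{2} \left(-2\right) = -5$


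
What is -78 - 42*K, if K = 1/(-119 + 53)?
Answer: -851/11 ≈ -77.364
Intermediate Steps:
K = -1/66 (K = 1/(-66) = -1/66 ≈ -0.015152)
-78 - 42*K = -78 - 42*(-1/66) = -78 + 7/11 = -851/11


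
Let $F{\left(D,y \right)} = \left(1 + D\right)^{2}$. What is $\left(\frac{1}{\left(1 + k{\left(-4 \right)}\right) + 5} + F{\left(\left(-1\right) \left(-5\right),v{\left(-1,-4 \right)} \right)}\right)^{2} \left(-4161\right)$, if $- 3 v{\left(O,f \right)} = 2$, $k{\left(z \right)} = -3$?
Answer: $- \frac{16478947}{3} \approx -5.493 \cdot 10^{6}$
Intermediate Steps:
$v{\left(O,f \right)} = - \frac{2}{3}$ ($v{\left(O,f \right)} = \left(- \frac{1}{3}\right) 2 = - \frac{2}{3}$)
$\left(\frac{1}{\left(1 + k{\left(-4 \right)}\right) + 5} + F{\left(\left(-1\right) \left(-5\right),v{\left(-1,-4 \right)} \right)}\right)^{2} \left(-4161\right) = \left(\frac{1}{\left(1 - 3\right) + 5} + \left(1 - -5\right)^{2}\right)^{2} \left(-4161\right) = \left(\frac{1}{-2 + 5} + \left(1 + 5\right)^{2}\right)^{2} \left(-4161\right) = \left(\frac{1}{3} + 6^{2}\right)^{2} \left(-4161\right) = \left(\frac{1}{3} + 36\right)^{2} \left(-4161\right) = \left(\frac{109}{3}\right)^{2} \left(-4161\right) = \frac{11881}{9} \left(-4161\right) = - \frac{16478947}{3}$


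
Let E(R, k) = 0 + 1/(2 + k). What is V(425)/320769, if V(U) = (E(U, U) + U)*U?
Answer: 8569700/15218707 ≈ 0.56310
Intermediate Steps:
E(R, k) = 1/(2 + k)
V(U) = U*(U + 1/(2 + U)) (V(U) = (1/(2 + U) + U)*U = (U + 1/(2 + U))*U = U*(U + 1/(2 + U)))
V(425)/320769 = (425*(1 + 425*(2 + 425))/(2 + 425))/320769 = (425*(1 + 425*427)/427)*(1/320769) = (425*(1/427)*(1 + 181475))*(1/320769) = (425*(1/427)*181476)*(1/320769) = (77127300/427)*(1/320769) = 8569700/15218707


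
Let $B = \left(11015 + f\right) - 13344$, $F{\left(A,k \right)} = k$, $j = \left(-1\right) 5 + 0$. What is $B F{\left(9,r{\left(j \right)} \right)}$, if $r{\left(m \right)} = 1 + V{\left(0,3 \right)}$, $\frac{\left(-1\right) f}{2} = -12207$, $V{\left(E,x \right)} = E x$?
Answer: $22085$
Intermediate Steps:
$f = 24414$ ($f = \left(-2\right) \left(-12207\right) = 24414$)
$j = -5$ ($j = -5 + 0 = -5$)
$r{\left(m \right)} = 1$ ($r{\left(m \right)} = 1 + 0 \cdot 3 = 1 + 0 = 1$)
$B = 22085$ ($B = \left(11015 + 24414\right) - 13344 = 35429 - 13344 = 22085$)
$B F{\left(9,r{\left(j \right)} \right)} = 22085 \cdot 1 = 22085$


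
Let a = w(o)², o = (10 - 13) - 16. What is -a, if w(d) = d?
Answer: -361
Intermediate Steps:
o = -19 (o = -3 - 16 = -19)
a = 361 (a = (-19)² = 361)
-a = -1*361 = -361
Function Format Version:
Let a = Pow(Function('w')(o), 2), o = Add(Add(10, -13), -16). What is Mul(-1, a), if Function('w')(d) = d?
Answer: -361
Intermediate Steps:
o = -19 (o = Add(-3, -16) = -19)
a = 361 (a = Pow(-19, 2) = 361)
Mul(-1, a) = Mul(-1, 361) = -361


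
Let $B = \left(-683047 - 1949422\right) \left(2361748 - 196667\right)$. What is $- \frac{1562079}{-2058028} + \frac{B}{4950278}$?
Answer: $- \frac{5864870291581636865}{5093905365892} \approx -1.1514 \cdot 10^{6}$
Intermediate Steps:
$B = -5699508614989$ ($B = \left(-2632469\right) 2165081 = -5699508614989$)
$- \frac{1562079}{-2058028} + \frac{B}{4950278} = - \frac{1562079}{-2058028} - \frac{5699508614989}{4950278} = \left(-1562079\right) \left(- \frac{1}{2058028}\right) - \frac{5699508614989}{4950278} = \frac{1562079}{2058028} - \frac{5699508614989}{4950278} = - \frac{5864870291581636865}{5093905365892}$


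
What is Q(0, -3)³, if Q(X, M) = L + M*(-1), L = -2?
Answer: 1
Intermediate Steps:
Q(X, M) = -2 - M (Q(X, M) = -2 + M*(-1) = -2 - M)
Q(0, -3)³ = (-2 - 1*(-3))³ = (-2 + 3)³ = 1³ = 1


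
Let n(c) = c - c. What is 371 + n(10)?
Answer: 371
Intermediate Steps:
n(c) = 0
371 + n(10) = 371 + 0 = 371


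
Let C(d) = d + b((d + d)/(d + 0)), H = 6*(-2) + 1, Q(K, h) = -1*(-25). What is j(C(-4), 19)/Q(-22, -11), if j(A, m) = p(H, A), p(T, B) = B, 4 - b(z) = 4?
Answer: -4/25 ≈ -0.16000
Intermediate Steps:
Q(K, h) = 25
b(z) = 0 (b(z) = 4 - 1*4 = 4 - 4 = 0)
H = -11 (H = -12 + 1 = -11)
C(d) = d (C(d) = d + 0 = d)
j(A, m) = A
j(C(-4), 19)/Q(-22, -11) = -4/25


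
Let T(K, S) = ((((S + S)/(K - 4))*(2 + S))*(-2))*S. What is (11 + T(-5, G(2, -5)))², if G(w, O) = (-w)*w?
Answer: 841/81 ≈ 10.383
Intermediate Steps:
G(w, O) = -w²
T(K, S) = -4*S²*(2 + S)/(-4 + K) (T(K, S) = ((((2*S)/(-4 + K))*(2 + S))*(-2))*S = (((2*S/(-4 + K))*(2 + S))*(-2))*S = ((2*S*(2 + S)/(-4 + K))*(-2))*S = (-4*S*(2 + S)/(-4 + K))*S = -4*S²*(2 + S)/(-4 + K))
(11 + T(-5, G(2, -5)))² = (11 + 4*(-1*2²)²*(-2 - (-1)*2²)/(-4 - 5))² = (11 + 4*(-1*4)²*(-2 - (-1)*4)/(-9))² = (11 + 4*(-4)²*(-⅑)*(-2 - 1*(-4)))² = (11 + 4*16*(-⅑)*(-2 + 4))² = (11 + 4*16*(-⅑)*2)² = (11 - 128/9)² = (-29/9)² = 841/81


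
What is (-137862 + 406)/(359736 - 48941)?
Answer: -137456/310795 ≈ -0.44227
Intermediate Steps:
(-137862 + 406)/(359736 - 48941) = -137456/310795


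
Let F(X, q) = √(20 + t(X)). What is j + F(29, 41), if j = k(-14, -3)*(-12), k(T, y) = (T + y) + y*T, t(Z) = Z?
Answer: -293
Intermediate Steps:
k(T, y) = T + y + T*y (k(T, y) = (T + y) + T*y = T + y + T*y)
F(X, q) = √(20 + X)
j = -300 (j = (-14 - 3 - 14*(-3))*(-12) = (-14 - 3 + 42)*(-12) = 25*(-12) = -300)
j + F(29, 41) = -300 + √(20 + 29) = -300 + √49 = -300 + 7 = -293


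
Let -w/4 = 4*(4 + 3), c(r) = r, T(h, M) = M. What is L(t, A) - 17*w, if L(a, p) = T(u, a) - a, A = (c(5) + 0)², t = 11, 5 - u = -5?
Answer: 1904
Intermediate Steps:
u = 10 (u = 5 - 1*(-5) = 5 + 5 = 10)
A = 25 (A = (5 + 0)² = 5² = 25)
L(a, p) = 0 (L(a, p) = a - a = 0)
w = -112 (w = -16*(4 + 3) = -16*7 = -4*28 = -112)
L(t, A) - 17*w = 0 - 17*(-112) = 0 + 1904 = 1904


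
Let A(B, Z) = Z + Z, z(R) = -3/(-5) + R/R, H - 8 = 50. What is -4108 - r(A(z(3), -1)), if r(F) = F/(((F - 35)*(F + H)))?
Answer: -4255889/1036 ≈ -4108.0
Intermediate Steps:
H = 58 (H = 8 + 50 = 58)
z(R) = 8/5 (z(R) = -3*(-1/5) + 1 = 3/5 + 1 = 8/5)
A(B, Z) = 2*Z
r(F) = F/((-35 + F)*(58 + F)) (r(F) = F/(((F - 35)*(F + 58))) = F/(((-35 + F)*(58 + F))) = F*(1/((-35 + F)*(58 + F))) = F/((-35 + F)*(58 + F)))
-4108 - r(A(z(3), -1)) = -4108 - 2*(-1)/(-2030 + (2*(-1))**2 + 23*(2*(-1))) = -4108 - (-2)/(-2030 + (-2)**2 + 23*(-2)) = -4108 - (-2)/(-2030 + 4 - 46) = -4108 - (-2)/(-2072) = -4108 - (-2)*(-1)/2072 = -4108 - 1*1/1036 = -4108 - 1/1036 = -4255889/1036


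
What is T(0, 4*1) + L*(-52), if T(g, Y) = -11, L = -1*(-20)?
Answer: -1051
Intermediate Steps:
L = 20
T(0, 4*1) + L*(-52) = -11 + 20*(-52) = -11 - 1040 = -1051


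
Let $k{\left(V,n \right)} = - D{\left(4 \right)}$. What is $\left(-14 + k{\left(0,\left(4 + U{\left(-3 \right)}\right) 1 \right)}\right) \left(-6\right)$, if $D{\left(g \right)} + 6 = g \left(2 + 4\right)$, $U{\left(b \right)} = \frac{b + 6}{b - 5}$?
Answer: $192$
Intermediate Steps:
$U{\left(b \right)} = \frac{6 + b}{-5 + b}$
$D{\left(g \right)} = -6 + 6 g$ ($D{\left(g \right)} = -6 + g \left(2 + 4\right) = -6 + g 6 = -6 + 6 g$)
$k{\left(V,n \right)} = -18$ ($k{\left(V,n \right)} = - (-6 + 6 \cdot 4) = - (-6 + 24) = \left(-1\right) 18 = -18$)
$\left(-14 + k{\left(0,\left(4 + U{\left(-3 \right)}\right) 1 \right)}\right) \left(-6\right) = \left(-14 - 18\right) \left(-6\right) = \left(-32\right) \left(-6\right) = 192$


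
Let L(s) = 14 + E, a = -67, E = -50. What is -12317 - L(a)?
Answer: -12281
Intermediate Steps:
L(s) = -36 (L(s) = 14 - 50 = -36)
-12317 - L(a) = -12317 - 1*(-36) = -12317 + 36 = -12281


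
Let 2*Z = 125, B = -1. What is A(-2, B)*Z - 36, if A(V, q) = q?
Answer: -197/2 ≈ -98.500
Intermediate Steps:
Z = 125/2 (Z = (1/2)*125 = 125/2 ≈ 62.500)
A(-2, B)*Z - 36 = -1*125/2 - 36 = -125/2 - 36 = -197/2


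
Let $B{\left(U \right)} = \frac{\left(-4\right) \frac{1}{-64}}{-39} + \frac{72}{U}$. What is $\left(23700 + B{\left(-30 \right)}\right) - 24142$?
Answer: $- \frac{1386533}{3120} \approx -444.4$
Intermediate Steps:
$B{\left(U \right)} = - \frac{1}{624} + \frac{72}{U}$ ($B{\left(U \right)} = \left(-4\right) \left(- \frac{1}{64}\right) \left(- \frac{1}{39}\right) + \frac{72}{U} = \frac{1}{16} \left(- \frac{1}{39}\right) + \frac{72}{U} = - \frac{1}{624} + \frac{72}{U}$)
$\left(23700 + B{\left(-30 \right)}\right) - 24142 = \left(23700 + \frac{44928 - -30}{624 \left(-30\right)}\right) - 24142 = \left(23700 + \frac{1}{624} \left(- \frac{1}{30}\right) \left(44928 + 30\right)\right) - 24142 = \left(23700 + \frac{1}{624} \left(- \frac{1}{30}\right) 44958\right) - 24142 = \left(23700 - \frac{7493}{3120}\right) - 24142 = \frac{73936507}{3120} - 24142 = - \frac{1386533}{3120}$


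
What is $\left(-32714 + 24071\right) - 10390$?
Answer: $-19033$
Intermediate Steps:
$\left(-32714 + 24071\right) - 10390 = -8643 - 10390 = -19033$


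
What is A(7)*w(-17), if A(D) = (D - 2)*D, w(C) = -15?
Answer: -525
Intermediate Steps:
A(D) = D*(-2 + D) (A(D) = (-2 + D)*D = D*(-2 + D))
A(7)*w(-17) = (7*(-2 + 7))*(-15) = (7*5)*(-15) = 35*(-15) = -525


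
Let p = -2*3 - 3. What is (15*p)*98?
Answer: -13230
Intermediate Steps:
p = -9 (p = -6 - 3 = -9)
(15*p)*98 = (15*(-9))*98 = -135*98 = -13230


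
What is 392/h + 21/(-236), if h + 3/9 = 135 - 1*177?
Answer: -280203/29972 ≈ -9.3488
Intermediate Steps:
h = -127/3 (h = -1/3 + (135 - 1*177) = -1/3 + (135 - 177) = -1/3 - 42 = -127/3 ≈ -42.333)
392/h + 21/(-236) = 392/(-127/3) + 21/(-236) = 392*(-3/127) + 21*(-1/236) = -1176/127 - 21/236 = -280203/29972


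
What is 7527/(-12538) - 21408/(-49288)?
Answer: -12822159/77246618 ≈ -0.16599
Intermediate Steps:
7527/(-12538) - 21408/(-49288) = 7527*(-1/12538) - 21408*(-1/49288) = -7527/12538 + 2676/6161 = -12822159/77246618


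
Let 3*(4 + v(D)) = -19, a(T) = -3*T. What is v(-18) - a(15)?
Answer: 104/3 ≈ 34.667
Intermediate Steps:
v(D) = -31/3 (v(D) = -4 + (⅓)*(-19) = -4 - 19/3 = -31/3)
v(-18) - a(15) = -31/3 - (-3)*15 = -31/3 - 1*(-45) = -31/3 + 45 = 104/3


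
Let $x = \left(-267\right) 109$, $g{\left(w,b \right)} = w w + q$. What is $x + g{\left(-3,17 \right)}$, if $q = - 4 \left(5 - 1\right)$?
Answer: $-29110$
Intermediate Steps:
$q = -16$ ($q = \left(-4\right) 4 = -16$)
$g{\left(w,b \right)} = -16 + w^{2}$ ($g{\left(w,b \right)} = w w - 16 = w^{2} - 16 = -16 + w^{2}$)
$x = -29103$
$x + g{\left(-3,17 \right)} = -29103 - \left(16 - \left(-3\right)^{2}\right) = -29103 + \left(-16 + 9\right) = -29103 - 7 = -29110$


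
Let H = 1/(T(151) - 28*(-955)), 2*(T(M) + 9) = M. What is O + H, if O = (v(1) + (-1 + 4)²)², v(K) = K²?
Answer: 5361302/53613 ≈ 100.00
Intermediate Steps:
T(M) = -9 + M/2
H = 2/53613 (H = 1/((-9 + (½)*151) - 28*(-955)) = 1/((-9 + 151/2) + 26740) = 1/(133/2 + 26740) = 1/(53613/2) = 2/53613 ≈ 3.7304e-5)
O = 100 (O = (1² + (-1 + 4)²)² = (1 + 3²)² = (1 + 9)² = 10² = 100)
O + H = 100 + 2/53613 = 5361302/53613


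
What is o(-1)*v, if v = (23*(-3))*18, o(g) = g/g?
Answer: -1242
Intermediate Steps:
o(g) = 1
v = -1242 (v = -69*18 = -1242)
o(-1)*v = 1*(-1242) = -1242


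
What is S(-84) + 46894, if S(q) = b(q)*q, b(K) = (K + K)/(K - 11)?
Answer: 4440818/95 ≈ 46745.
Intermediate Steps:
b(K) = 2*K/(-11 + K) (b(K) = (2*K)/(-11 + K) = 2*K/(-11 + K))
S(q) = 2*q²/(-11 + q) (S(q) = (2*q/(-11 + q))*q = 2*q²/(-11 + q))
S(-84) + 46894 = 2*(-84)²/(-11 - 84) + 46894 = 2*7056/(-95) + 46894 = 2*7056*(-1/95) + 46894 = -14112/95 + 46894 = 4440818/95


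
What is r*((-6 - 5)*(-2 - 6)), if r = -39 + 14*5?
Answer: 2728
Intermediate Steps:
r = 31 (r = -39 + 70 = 31)
r*((-6 - 5)*(-2 - 6)) = 31*((-6 - 5)*(-2 - 6)) = 31*(-11*(-8)) = 31*88 = 2728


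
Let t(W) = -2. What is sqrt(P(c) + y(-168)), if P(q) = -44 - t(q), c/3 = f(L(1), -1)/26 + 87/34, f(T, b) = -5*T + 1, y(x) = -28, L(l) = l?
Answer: I*sqrt(70) ≈ 8.3666*I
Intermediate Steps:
f(T, b) = 1 - 5*T
c = 3189/442 (c = 3*((1 - 5*1)/26 + 87/34) = 3*((1 - 5)*(1/26) + 87*(1/34)) = 3*(-4*1/26 + 87/34) = 3*(-2/13 + 87/34) = 3*(1063/442) = 3189/442 ≈ 7.2149)
P(q) = -42 (P(q) = -44 - 1*(-2) = -44 + 2 = -42)
sqrt(P(c) + y(-168)) = sqrt(-42 - 28) = sqrt(-70) = I*sqrt(70)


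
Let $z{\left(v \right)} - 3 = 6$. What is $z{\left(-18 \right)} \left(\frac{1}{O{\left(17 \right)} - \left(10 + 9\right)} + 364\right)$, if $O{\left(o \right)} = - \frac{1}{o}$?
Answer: $\frac{117919}{36} \approx 3275.5$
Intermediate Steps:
$z{\left(v \right)} = 9$ ($z{\left(v \right)} = 3 + 6 = 9$)
$z{\left(-18 \right)} \left(\frac{1}{O{\left(17 \right)} - \left(10 + 9\right)} + 364\right) = 9 \left(\frac{1}{- \frac{1}{17} - \left(10 + 9\right)} + 364\right) = 9 \left(\frac{1}{\left(-1\right) \frac{1}{17} - 19} + 364\right) = 9 \left(\frac{1}{- \frac{1}{17} - 19} + 364\right) = 9 \left(\frac{1}{- \frac{324}{17}} + 364\right) = 9 \left(- \frac{17}{324} + 364\right) = 9 \cdot \frac{117919}{324} = \frac{117919}{36}$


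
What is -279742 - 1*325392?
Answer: -605134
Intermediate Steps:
-279742 - 1*325392 = -279742 - 325392 = -605134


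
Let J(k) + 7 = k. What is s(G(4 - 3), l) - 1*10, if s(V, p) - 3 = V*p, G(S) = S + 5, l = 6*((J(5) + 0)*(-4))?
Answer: 281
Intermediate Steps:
J(k) = -7 + k
l = 48 (l = 6*(((-7 + 5) + 0)*(-4)) = 6*((-2 + 0)*(-4)) = 6*(-2*(-4)) = 6*8 = 48)
G(S) = 5 + S
s(V, p) = 3 + V*p
s(G(4 - 3), l) - 1*10 = (3 + (5 + (4 - 3))*48) - 1*10 = (3 + (5 + 1)*48) - 10 = (3 + 6*48) - 10 = (3 + 288) - 10 = 291 - 10 = 281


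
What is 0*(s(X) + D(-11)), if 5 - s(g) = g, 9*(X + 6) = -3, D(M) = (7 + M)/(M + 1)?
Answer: 0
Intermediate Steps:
D(M) = (7 + M)/(1 + M)
X = -19/3 (X = -6 + (1/9)*(-3) = -6 - 1/3 = -19/3 ≈ -6.3333)
s(g) = 5 - g
0*(s(X) + D(-11)) = 0*((5 - 1*(-19/3)) + (7 - 11)/(1 - 11)) = 0*((5 + 19/3) - 4/(-10)) = 0*(34/3 - 1/10*(-4)) = 0*(34/3 + 2/5) = 0*(176/15) = 0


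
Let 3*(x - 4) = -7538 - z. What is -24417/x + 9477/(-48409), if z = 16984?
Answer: 1104575463/395501530 ≈ 2.7928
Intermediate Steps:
x = -8170 (x = 4 + (-7538 - 1*16984)/3 = 4 + (-7538 - 16984)/3 = 4 + (1/3)*(-24522) = 4 - 8174 = -8170)
-24417/x + 9477/(-48409) = -24417/(-8170) + 9477/(-48409) = -24417*(-1/8170) + 9477*(-1/48409) = 24417/8170 - 9477/48409 = 1104575463/395501530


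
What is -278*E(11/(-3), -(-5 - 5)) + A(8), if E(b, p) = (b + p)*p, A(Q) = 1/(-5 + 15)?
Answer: -528197/30 ≈ -17607.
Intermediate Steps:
A(Q) = 1/10
E(b, p) = p*(b + p)
-278*E(11/(-3), -(-5 - 5)) + A(8) = -278*(-(-5 - 5))*(11/(-3) - (-5 - 5)) + 1/10 = -278*(-1*(-10))*(11*(-1/3) - 1*(-10)) + 1/10 = -2780*(-11/3 + 10) + 1/10 = -2780*19/3 + 1/10 = -278*190/3 + 1/10 = -52820/3 + 1/10 = -528197/30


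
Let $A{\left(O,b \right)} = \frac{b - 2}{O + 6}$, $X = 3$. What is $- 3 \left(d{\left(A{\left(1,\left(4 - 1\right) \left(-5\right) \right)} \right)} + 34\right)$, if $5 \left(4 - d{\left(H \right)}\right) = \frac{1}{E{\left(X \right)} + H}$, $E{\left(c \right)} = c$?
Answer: $- \frac{2259}{20} \approx -112.95$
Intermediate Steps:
$A{\left(O,b \right)} = \frac{-2 + b}{6 + O}$
$d{\left(H \right)} = 4 - \frac{1}{5 \left(3 + H\right)}$
$- 3 \left(d{\left(A{\left(1,\left(4 - 1\right) \left(-5\right) \right)} \right)} + 34\right) = - 3 \left(\frac{59 + 20 \frac{-2 + \left(4 - 1\right) \left(-5\right)}{6 + 1}}{5 \left(3 + \frac{-2 + \left(4 - 1\right) \left(-5\right)}{6 + 1}\right)} + 34\right) = - 3 \left(\frac{59 + 20 \frac{-2 + 3 \left(-5\right)}{7}}{5 \left(3 + \frac{-2 + 3 \left(-5\right)}{7}\right)} + 34\right) = - 3 \left(\frac{59 + 20 \frac{-2 - 15}{7}}{5 \left(3 + \frac{-2 - 15}{7}\right)} + 34\right) = - 3 \left(\frac{59 + 20 \cdot \frac{1}{7} \left(-17\right)}{5 \left(3 + \frac{1}{7} \left(-17\right)\right)} + 34\right) = - 3 \left(\frac{59 + 20 \left(- \frac{17}{7}\right)}{5 \left(3 - \frac{17}{7}\right)} + 34\right) = - 3 \left(\frac{59 - \frac{340}{7}}{5 \cdot \frac{4}{7}} + 34\right) = - 3 \left(\frac{1}{5} \cdot \frac{7}{4} \cdot \frac{73}{7} + 34\right) = - 3 \left(\frac{73}{20} + 34\right) = \left(-3\right) \frac{753}{20} = - \frac{2259}{20}$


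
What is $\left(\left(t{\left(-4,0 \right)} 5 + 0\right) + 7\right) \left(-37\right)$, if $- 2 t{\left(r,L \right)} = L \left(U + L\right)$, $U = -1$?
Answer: $-259$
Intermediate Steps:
$t{\left(r,L \right)} = - \frac{L \left(-1 + L\right)}{2}$
$\left(\left(t{\left(-4,0 \right)} 5 + 0\right) + 7\right) \left(-37\right) = \left(\left(\frac{1}{2} \cdot 0 \left(1 - 0\right) 5 + 0\right) + 7\right) \left(-37\right) = \left(\left(\frac{1}{2} \cdot 0 \left(1 + 0\right) 5 + 0\right) + 7\right) \left(-37\right) = \left(\left(\frac{1}{2} \cdot 0 \cdot 1 \cdot 5 + 0\right) + 7\right) \left(-37\right) = \left(\left(0 \cdot 5 + 0\right) + 7\right) \left(-37\right) = \left(\left(0 + 0\right) + 7\right) \left(-37\right) = \left(0 + 7\right) \left(-37\right) = 7 \left(-37\right) = -259$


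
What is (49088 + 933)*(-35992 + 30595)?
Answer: -269963337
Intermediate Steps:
(49088 + 933)*(-35992 + 30595) = 50021*(-5397) = -269963337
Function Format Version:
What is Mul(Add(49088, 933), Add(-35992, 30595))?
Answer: -269963337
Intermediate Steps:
Mul(Add(49088, 933), Add(-35992, 30595)) = Mul(50021, -5397) = -269963337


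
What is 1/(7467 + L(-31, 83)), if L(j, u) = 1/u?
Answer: 83/619762 ≈ 0.00013392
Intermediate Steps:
1/(7467 + L(-31, 83)) = 1/(7467 + 1/83) = 1/(619762/83) = 83/619762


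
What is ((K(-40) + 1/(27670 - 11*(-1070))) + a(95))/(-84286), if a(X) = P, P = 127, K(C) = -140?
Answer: 512719/3324239840 ≈ 0.00015424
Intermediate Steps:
a(X) = 127
((K(-40) + 1/(27670 - 11*(-1070))) + a(95))/(-84286) = ((-140 + 1/(27670 - 11*(-1070))) + 127)/(-84286) = ((-140 + 1/(27670 + 11770)) + 127)*(-1/84286) = ((-140 + 1/39440) + 127)*(-1/84286) = (-5521599/39440 + 127)*(-1/84286) = -512719/39440*(-1/84286) = 512719/3324239840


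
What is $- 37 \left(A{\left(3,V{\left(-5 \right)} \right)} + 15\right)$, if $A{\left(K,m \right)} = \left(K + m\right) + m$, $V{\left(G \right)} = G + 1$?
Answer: $-370$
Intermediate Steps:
$V{\left(G \right)} = 1 + G$
$A{\left(K,m \right)} = K + 2 m$
$- 37 \left(A{\left(3,V{\left(-5 \right)} \right)} + 15\right) = - 37 \left(\left(3 + 2 \left(1 - 5\right)\right) + 15\right) = - 37 \left(\left(3 + 2 \left(-4\right)\right) + 15\right) = - 37 \left(\left(3 - 8\right) + 15\right) = - 37 \left(-5 + 15\right) = \left(-37\right) 10 = -370$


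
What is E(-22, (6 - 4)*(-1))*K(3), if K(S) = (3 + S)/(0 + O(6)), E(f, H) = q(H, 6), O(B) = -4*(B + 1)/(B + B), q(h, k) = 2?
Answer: -36/7 ≈ -5.1429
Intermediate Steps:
O(B) = -2*(1 + B)/B (O(B) = -4*(1 + B)/(2*B) = -4*(1 + B)*1/(2*B) = -2*(1 + B)/B)
E(f, H) = 2
K(S) = -9/7 - 3*S/7 (K(S) = (3 + S)/(0 + (-2 - 2/6)) = (3 + S)/(0 + (-2 - 2*1/6)) = (3 + S)/(0 + (-2 - 1/3)) = (3 + S)/(0 - 7/3) = (3 + S)/(-7/3) = (3 + S)*(-3/7) = -9/7 - 3*S/7)
E(-22, (6 - 4)*(-1))*K(3) = 2*(-9/7 - 3/7*3) = 2*(-9/7 - 9/7) = 2*(-18/7) = -36/7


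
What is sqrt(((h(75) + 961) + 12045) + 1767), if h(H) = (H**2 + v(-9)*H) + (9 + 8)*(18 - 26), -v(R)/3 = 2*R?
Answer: 2*sqrt(6078) ≈ 155.92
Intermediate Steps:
v(R) = -6*R
h(H) = -136 + H**2 + 54*H (h(H) = (H**2 + (-6*(-9))*H) + (9 + 8)*(18 - 26) = (H**2 + 54*H) + 17*(-8) = (H**2 + 54*H) - 136 = -136 + H**2 + 54*H)
sqrt(((h(75) + 961) + 12045) + 1767) = sqrt((((-136 + 75**2 + 54*75) + 961) + 12045) + 1767) = sqrt((((-136 + 5625 + 4050) + 961) + 12045) + 1767) = sqrt(((9539 + 961) + 12045) + 1767) = sqrt((10500 + 12045) + 1767) = sqrt(22545 + 1767) = sqrt(24312) = 2*sqrt(6078)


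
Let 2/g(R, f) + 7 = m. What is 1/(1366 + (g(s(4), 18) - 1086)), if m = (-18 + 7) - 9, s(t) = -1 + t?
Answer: 27/7558 ≈ 0.0035724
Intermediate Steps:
m = -20 (m = -11 - 9 = -20)
g(R, f) = -2/27 (g(R, f) = 2/(-7 - 20) = 2/(-27) = 2*(-1/27) = -2/27)
1/(1366 + (g(s(4), 18) - 1086)) = 1/(1366 + (-2/27 - 1086)) = 1/(1366 - 29324/27) = 1/(7558/27) = 27/7558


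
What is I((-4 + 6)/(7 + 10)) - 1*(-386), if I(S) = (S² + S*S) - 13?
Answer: 107805/289 ≈ 373.03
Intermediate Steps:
I(S) = -13 + 2*S² (I(S) = (S² + S²) - 13 = 2*S² - 13 = -13 + 2*S²)
I((-4 + 6)/(7 + 10)) - 1*(-386) = (-13 + 2*((-4 + 6)/(7 + 10))²) - 1*(-386) = (-13 + 2*(2/17)²) + 386 = (-13 + 2*(4/289)) + 386 = (-13 + 8/289) + 386 = -3749/289 + 386 = 107805/289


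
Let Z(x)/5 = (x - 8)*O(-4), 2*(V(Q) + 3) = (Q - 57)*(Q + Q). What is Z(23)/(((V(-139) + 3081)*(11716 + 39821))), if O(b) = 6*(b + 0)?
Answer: -300/260450819 ≈ -1.1518e-6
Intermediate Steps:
V(Q) = -3 + Q*(-57 + Q) (V(Q) = -3 + ((Q - 57)*(Q + Q))/2 = -3 + ((-57 + Q)*(2*Q))/2 = -3 + (2*Q*(-57 + Q))/2 = -3 + Q*(-57 + Q))
O(b) = 6*b
Z(x) = 960 - 120*x (Z(x) = 5*((x - 8)*(6*(-4))) = 5*((-8 + x)*(-24)) = 5*(192 - 24*x) = 960 - 120*x)
Z(23)/(((V(-139) + 3081)*(11716 + 39821))) = (960 - 120*23)/((((-3 + (-139)² - 57*(-139)) + 3081)*(11716 + 39821))) = (960 - 2760)/((((-3 + 19321 + 7923) + 3081)*51537)) = -1800*1/(51537*(27241 + 3081)) = -1800/(30322*51537) = -1800/1562704914 = -1800*1/1562704914 = -300/260450819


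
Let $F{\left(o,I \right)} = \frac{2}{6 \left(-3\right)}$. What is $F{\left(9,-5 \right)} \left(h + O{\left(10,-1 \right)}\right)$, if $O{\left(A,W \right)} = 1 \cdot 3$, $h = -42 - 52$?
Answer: $\frac{91}{9} \approx 10.111$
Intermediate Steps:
$h = -94$
$O{\left(A,W \right)} = 3$
$F{\left(o,I \right)} = - \frac{1}{9}$ ($F{\left(o,I \right)} = \frac{2}{-18} = 2 \left(- \frac{1}{18}\right) = - \frac{1}{9}$)
$F{\left(9,-5 \right)} \left(h + O{\left(10,-1 \right)}\right) = - \frac{-94 + 3}{9} = \left(- \frac{1}{9}\right) \left(-91\right) = \frac{91}{9}$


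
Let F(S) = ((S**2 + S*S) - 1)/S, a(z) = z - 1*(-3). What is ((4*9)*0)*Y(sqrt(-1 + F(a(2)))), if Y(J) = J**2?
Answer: 0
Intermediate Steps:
a(z) = 3 + z (a(z) = z + 3 = 3 + z)
F(S) = (-1 + 2*S**2)/S (F(S) = ((S**2 + S**2) - 1)/S = (2*S**2 - 1)/S = (-1 + 2*S**2)/S)
((4*9)*0)*Y(sqrt(-1 + F(a(2)))) = ((4*9)*0)*(sqrt(-1 + (-1/(3 + 2) + 2*(3 + 2))))**2 = (36*0)*(sqrt(-1 + (-1/5 + 2*5)))**2 = 0*(sqrt(-1 + (-1*1/5 + 10)))**2 = 0*(sqrt(-1 + (-1/5 + 10)))**2 = 0*(sqrt(-1 + 49/5))**2 = 0*(sqrt(44/5))**2 = 0*(2*sqrt(55)/5)**2 = 0*(44/5) = 0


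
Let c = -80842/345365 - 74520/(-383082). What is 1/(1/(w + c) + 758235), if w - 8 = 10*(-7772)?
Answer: 1713590816659234/1299304532847563772835 ≈ 1.3189e-6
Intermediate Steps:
c = -872085874/22050519155 (c = -80842*1/345365 - 74520*(-1/383082) = -80842/345365 + 12420/63847 = -872085874/22050519155 ≈ -0.039549)
w = -77712 (w = 8 + 10*(-7772) = 8 - 77720 = -77712)
1/(1/(w + c) + 758235) = 1/(1/(-77712 - 872085874/22050519155) + 758235) = 1/(1/(-1713590816659234/22050519155) + 758235) = 1/(-22050519155/1713590816659234 + 758235) = 1/(1299304532847563772835/1713590816659234) = 1713590816659234/1299304532847563772835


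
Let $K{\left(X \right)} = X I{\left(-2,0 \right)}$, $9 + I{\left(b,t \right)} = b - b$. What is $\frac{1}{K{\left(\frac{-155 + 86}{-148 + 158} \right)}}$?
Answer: $\frac{10}{621} \approx 0.016103$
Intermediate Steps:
$I{\left(b,t \right)} = -9$ ($I{\left(b,t \right)} = -9 + \left(b - b\right) = -9 + 0 = -9$)
$K{\left(X \right)} = - 9 X$ ($K{\left(X \right)} = X \left(-9\right) = - 9 X$)
$\frac{1}{K{\left(\frac{-155 + 86}{-148 + 158} \right)}} = \frac{1}{\left(-9\right) \frac{-155 + 86}{-148 + 158}} = \frac{1}{\left(-9\right) \left(- \frac{69}{10}\right)} = \frac{1}{\frac{621}{10}} = \frac{10}{621}$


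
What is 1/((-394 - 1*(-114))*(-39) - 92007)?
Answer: -1/81087 ≈ -1.2332e-5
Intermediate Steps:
1/((-394 - 1*(-114))*(-39) - 92007) = 1/((-394 + 114)*(-39) - 92007) = 1/(-280*(-39) - 92007) = 1/(10920 - 92007) = 1/(-81087) = -1/81087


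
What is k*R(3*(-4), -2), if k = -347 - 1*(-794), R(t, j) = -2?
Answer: -894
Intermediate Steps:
k = 447 (k = -347 + 794 = 447)
k*R(3*(-4), -2) = 447*(-2) = -894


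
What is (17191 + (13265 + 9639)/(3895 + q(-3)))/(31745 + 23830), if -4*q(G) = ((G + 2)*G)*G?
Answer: 134377/434265 ≈ 0.30944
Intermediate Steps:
q(G) = -G²*(2 + G)/4 (q(G) = -(G + 2)*G*G/4 = -(2 + G)*G*G/4 = -G*(2 + G)*G/4 = -G²*(2 + G)/4)
(17191 + (13265 + 9639)/(3895 + q(-3)))/(31745 + 23830) = (17191 + (13265 + 9639)/(3895 + (¼)*(-3)²*(-2 - 1*(-3))))/(31745 + 23830) = (17191 + 22904/(3895 + (¼)*9*(-2 + 3)))/55575 = (17191 + 22904/(3895 + (¼)*9*1))*(1/55575) = (17191 + 22904/(3895 + 9/4))*(1/55575) = (17191 + 22904/(15589/4))*(1/55575) = (17191 + 22904*(4/15589))*(1/55575) = (17191 + 13088/2227)*(1/55575) = (38297445/2227)*(1/55575) = 134377/434265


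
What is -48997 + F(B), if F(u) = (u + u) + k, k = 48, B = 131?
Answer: -48687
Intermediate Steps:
F(u) = 48 + 2*u (F(u) = (u + u) + 48 = 2*u + 48 = 48 + 2*u)
-48997 + F(B) = -48997 + (48 + 2*131) = -48997 + (48 + 262) = -48997 + 310 = -48687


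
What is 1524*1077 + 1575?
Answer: 1642923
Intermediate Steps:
1524*1077 + 1575 = 1641348 + 1575 = 1642923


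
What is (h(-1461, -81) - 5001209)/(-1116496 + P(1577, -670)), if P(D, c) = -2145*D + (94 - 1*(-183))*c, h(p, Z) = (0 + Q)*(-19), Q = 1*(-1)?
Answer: 5001190/4684751 ≈ 1.0675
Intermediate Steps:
Q = -1
h(p, Z) = 19 (h(p, Z) = (0 - 1)*(-19) = -1*(-19) = 19)
P(D, c) = -2145*D + 277*c (P(D, c) = -2145*D + (94 + 183)*c = -2145*D + 277*c)
(h(-1461, -81) - 5001209)/(-1116496 + P(1577, -670)) = (19 - 5001209)/(-1116496 + (-2145*1577 + 277*(-670))) = -5001190/(-1116496 + (-3382665 - 185590)) = -5001190/(-1116496 - 3568255) = -5001190/(-4684751) = -5001190*(-1/4684751) = 5001190/4684751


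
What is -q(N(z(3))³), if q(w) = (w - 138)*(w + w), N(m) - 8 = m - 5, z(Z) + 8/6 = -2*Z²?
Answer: -28559294750/729 ≈ -3.9176e+7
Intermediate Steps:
z(Z) = -4/3 - 2*Z²
N(m) = 3 + m (N(m) = 8 + (m - 5) = 8 + (-5 + m) = 3 + m)
q(w) = 2*w*(-138 + w) (q(w) = (-138 + w)*(2*w) = 2*w*(-138 + w))
-q(N(z(3))³) = -2*(3 + (-4/3 - 2*3²))³*(-138 + (3 + (-4/3 - 2*3²))³) = -2*(3 + (-4/3 - 2*9))³*(-138 + (3 + (-4/3 - 2*9))³) = -2*(3 + (-4/3 - 18))³*(-138 + (3 + (-4/3 - 18))³) = -2*(3 - 58/3)³*(-138 + (3 - 58/3)³) = -2*(-49/3)³*(-138 + (-49/3)³) = -2*(-117649)*(-138 - 117649/27)/27 = -2*(-117649)*(-121375)/(27*27) = -1*28559294750/729 = -28559294750/729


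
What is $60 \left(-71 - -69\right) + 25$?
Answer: $-95$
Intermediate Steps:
$60 \left(-71 - -69\right) + 25 = 60 \left(-71 + 69\right) + 25 = 60 \left(-2\right) + 25 = -120 + 25 = -95$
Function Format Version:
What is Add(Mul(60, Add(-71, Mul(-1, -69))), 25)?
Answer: -95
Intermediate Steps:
Add(Mul(60, Add(-71, Mul(-1, -69))), 25) = Add(Mul(60, Add(-71, 69)), 25) = Add(Mul(60, -2), 25) = Add(-120, 25) = -95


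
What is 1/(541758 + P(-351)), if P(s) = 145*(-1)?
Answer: 1/541613 ≈ 1.8463e-6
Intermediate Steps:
P(s) = -145
1/(541758 + P(-351)) = 1/(541758 - 145) = 1/541613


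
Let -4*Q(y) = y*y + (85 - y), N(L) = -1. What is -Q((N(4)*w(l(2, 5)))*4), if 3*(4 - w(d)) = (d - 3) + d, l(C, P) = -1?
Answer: 5593/36 ≈ 155.36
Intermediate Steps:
w(d) = 5 - 2*d/3 (w(d) = 4 - ((d - 3) + d)/3 = 4 - ((-3 + d) + d)/3 = 4 - (-3 + 2*d)/3 = 4 + (1 - 2*d/3) = 5 - 2*d/3)
Q(y) = -85/4 - y²/4 + y/4 (Q(y) = -(y*y + (85 - y))/4 = -(y² + (85 - y))/4 = -(85 + y² - y)/4 = -85/4 - y²/4 + y/4)
-Q((N(4)*w(l(2, 5)))*4) = -(-85/4 - 16*(5 - ⅔*(-1))²/4 + (-(5 - ⅔*(-1))*4)/4) = -(-85/4 - 16*(5 + ⅔)²/4 + (-(5 + ⅔)*4)/4) = -(-85/4 - (-1*17/3*4)²/4 + (-1*17/3*4)/4) = -(-85/4 - (-17/3*4)²/4 + (-17/3*4)/4) = -(-85/4 - (-68/3)²/4 + (¼)*(-68/3)) = -(-85/4 - ¼*4624/9 - 17/3) = -(-85/4 - 1156/9 - 17/3) = -1*(-5593/36) = 5593/36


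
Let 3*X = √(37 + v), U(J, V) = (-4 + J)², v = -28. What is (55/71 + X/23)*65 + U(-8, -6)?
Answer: 321992/1633 ≈ 197.18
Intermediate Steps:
X = 1 (X = √(37 - 28)/3 = √9/3 = (⅓)*3 = 1)
(55/71 + X/23)*65 + U(-8, -6) = (55/71 + 1/23)*65 + (-4 - 8)² = (55*(1/71) + 1*(1/23))*65 + (-12)² = (55/71 + 1/23)*65 + 144 = (1336/1633)*65 + 144 = 86840/1633 + 144 = 321992/1633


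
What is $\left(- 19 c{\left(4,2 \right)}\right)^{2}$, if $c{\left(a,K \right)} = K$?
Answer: $1444$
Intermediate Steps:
$\left(- 19 c{\left(4,2 \right)}\right)^{2} = \left(\left(-19\right) 2\right)^{2} = \left(-38\right)^{2} = 1444$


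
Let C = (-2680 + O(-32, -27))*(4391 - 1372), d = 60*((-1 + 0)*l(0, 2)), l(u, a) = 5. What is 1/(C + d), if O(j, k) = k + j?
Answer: -1/8269341 ≈ -1.2093e-7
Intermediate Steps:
O(j, k) = j + k
d = -300 (d = 60*((-1 + 0)*5) = 60*(-1*5) = 60*(-5) = -300)
C = -8269041 (C = (-2680 + (-32 - 27))*(4391 - 1372) = (-2680 - 59)*3019 = -2739*3019 = -8269041)
1/(C + d) = 1/(-8269041 - 300) = 1/(-8269341) = -1/8269341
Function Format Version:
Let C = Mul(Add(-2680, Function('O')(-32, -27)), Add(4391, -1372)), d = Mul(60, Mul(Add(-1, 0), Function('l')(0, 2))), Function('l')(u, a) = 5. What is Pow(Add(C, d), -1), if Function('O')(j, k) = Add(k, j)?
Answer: Rational(-1, 8269341) ≈ -1.2093e-7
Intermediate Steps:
Function('O')(j, k) = Add(j, k)
d = -300 (d = Mul(60, Mul(Add(-1, 0), 5)) = Mul(60, Mul(-1, 5)) = Mul(60, -5) = -300)
C = -8269041 (C = Mul(Add(-2680, Add(-32, -27)), Add(4391, -1372)) = Mul(Add(-2680, -59), 3019) = Mul(-2739, 3019) = -8269041)
Pow(Add(C, d), -1) = Pow(Add(-8269041, -300), -1) = Pow(-8269341, -1) = Rational(-1, 8269341)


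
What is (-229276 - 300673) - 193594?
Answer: -723543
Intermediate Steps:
(-229276 - 300673) - 193594 = -529949 - 193594 = -723543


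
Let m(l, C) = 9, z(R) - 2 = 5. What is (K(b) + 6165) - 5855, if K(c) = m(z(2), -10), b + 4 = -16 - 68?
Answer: 319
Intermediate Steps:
z(R) = 7 (z(R) = 2 + 5 = 7)
b = -88 (b = -4 + (-16 - 68) = -4 - 84 = -88)
K(c) = 9
(K(b) + 6165) - 5855 = (9 + 6165) - 5855 = 6174 - 5855 = 319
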